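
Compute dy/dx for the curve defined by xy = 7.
Take d/dx of both sides. Since y is implicitly a function of x, the chain rule attaches a y' = dy/dx factor whenever we differentiate through y.

Set F(x, y) = (left side) − (right side), so the curve is F = 0. Differentiating each term of F:
  d/dx[xy] = x·y' + y
  d/dx[-7] = 0

Collecting, the y'-free part is the partial derivative in x and the y' coefficient is the partial derivative in y:
  ∂F/∂x = y
  ∂F/∂y = x

so d/dx[F(x, y(x))] = ∂F/∂x + (∂F/∂y)·y' = 0. Rearranging,
  dy/dx = -(∂F/∂x)/(∂F/∂y) = -(y)/(x) = -y/x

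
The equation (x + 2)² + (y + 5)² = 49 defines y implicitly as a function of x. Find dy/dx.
Differentiate the relation implicitly: treat y = y(x) and apply the chain rule, so every y-derivative picks up a y' = dy/dx factor.

With everything moved to the left-hand side, differentiate term by term:
  d/dx[(x + 2)^2] = 2x + 4
  d/dx[(y + 5)^2] = 2·y'(y + 5)
  d/dx[-49] = 0

Separating the contributions that come from x directly and those that come through y:
  without y':      2x + 4
  multiplying y':  2y + 10

so (2x + 4) + (2y + 10)·y' = 0, and therefore
  dy/dx = -(2x + 4)/(2y + 10) = (-x - 2)/(y + 5)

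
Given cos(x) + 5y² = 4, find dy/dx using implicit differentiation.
Apply d/dx to both sides, remembering that y depends on x. Each occurrence of y therefore brings in a y' = dy/dx via the chain rule.

With F(x, y) equal to the left-hand side minus the right, differentiate F term by term:
  d/dx[5y^2] = 10y·y'
  d/dx[cos(x)] = -sin(x)
  d/dx[-4] = 0
Adding these up, d/dx[F] = 0 becomes
  (-sin(x)) + (10y)·y' = 0,
so isolating y',
  dy/dx = -(-sin(x))/(10y) = sin(x)/(10y)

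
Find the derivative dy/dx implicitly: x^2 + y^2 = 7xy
Differentiate the relation implicitly: treat y = y(x) and apply the chain rule, so every y-derivative picks up a y' = dy/dx factor.

With everything moved to the left-hand side, differentiate term by term:
  d/dx[x^2] = 2x
  d/dx[-7xy] = -7x·y' - 7y
  d/dx[y^2] = 2y·y'

Separating the contributions that come from x directly and those that come through y:
  without y':      2x - 7y
  multiplying y':  -7x + 2y

so (2x - 7y) + (-7x + 2y)·y' = 0, and therefore
  dy/dx = -(2x - 7y)/(-7x + 2y) = (2x - 7y)/(7x - 2y)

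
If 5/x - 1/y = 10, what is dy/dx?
Differentiate the relation implicitly: treat y = y(x) and apply the chain rule, so every y-derivative picks up a y' = dy/dx factor.

With everything moved to the left-hand side, differentiate term by term:
  d/dx[-1/y] = y'/y^2
  d/dx[5/x] = -5/x^2
  d/dx[-10] = 0

Separating the contributions that come from x directly and those that come through y:
  without y':      -5/x^2
  multiplying y':  y^(-2)

so (-5/x^2) + (y^(-2))·y' = 0, and therefore
  dy/dx = -(-5/x^2)/(y^(-2)) = 5y^2/x^2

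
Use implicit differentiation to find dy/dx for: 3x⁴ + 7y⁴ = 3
Apply d/dx to both sides, remembering that y depends on x. Each occurrence of y therefore brings in a y' = dy/dx via the chain rule.

With F(x, y) equal to the left-hand side minus the right, differentiate F term by term:
  d/dx[3x^4] = 12x^3
  d/dx[7y^4] = 28y^3·y'
  d/dx[-3] = 0
Adding these up, d/dx[F] = 0 becomes
  (12x^3) + (28y^3)·y' = 0,
so isolating y',
  dy/dx = -(12x^3)/(28y^3) = -3x^3/(7y^3)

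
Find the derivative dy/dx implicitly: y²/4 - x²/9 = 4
Differentiate both sides with respect to x, treating y as y(x). By the chain rule, any term containing y contributes a factor of y' = dy/dx when we differentiate it.

Move every term to one side and write the relation as F(x, y) = 0. Term by term,
  d/dx[-x^2/9] = -2x/9
  d/dx[y^2/4] = y·y'/2
  d/dx[-4] = 0

The pieces without y' make up ∂F/∂x and the coefficient of y' is ∂F/∂y:
  ∂F/∂x = -2x/9,
  ∂F/∂y = y/2.

Since d/dx[F] = ∂F/∂x + (∂F/∂y)·y' = 0, solve for y':
  (∂F/∂y)·y' = -∂F/∂x
  dy/dx = -(∂F/∂x)/(∂F/∂y) = -(-2x/9)/(y/2) = 4x/(9y)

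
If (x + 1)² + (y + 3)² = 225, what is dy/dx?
Take d/dx of both sides. Since y is implicitly a function of x, the chain rule attaches a y' = dy/dx factor whenever we differentiate through y.

Set F(x, y) = (left side) − (right side), so the curve is F = 0. Differentiating each term of F:
  d/dx[(x + 1)^2] = 2x + 2
  d/dx[(y + 3)^2] = 2·y'(y + 3)
  d/dx[-225] = 0

Collecting, the y'-free part is the partial derivative in x and the y' coefficient is the partial derivative in y:
  ∂F/∂x = 2x + 2
  ∂F/∂y = 2y + 6

so d/dx[F(x, y(x))] = ∂F/∂x + (∂F/∂y)·y' = 0. Rearranging,
  dy/dx = -(∂F/∂x)/(∂F/∂y) = -(2x + 2)/(2y + 6) = (-x - 1)/(y + 3)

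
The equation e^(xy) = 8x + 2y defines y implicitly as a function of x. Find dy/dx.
Take d/dx of both sides. Since y is implicitly a function of x, the chain rule attaches a y' = dy/dx factor whenever we differentiate through y.

Set F(x, y) = (left side) − (right side), so the curve is F = 0. Differentiating each term of F:
  d/dx[-8x] = -8
  d/dx[-2y] = -2·y'
  d/dx[e^(xy)] = (x·y' + y)·e^(xy)

Collecting, the y'-free part is the partial derivative in x and the y' coefficient is the partial derivative in y:
  ∂F/∂x = y·e^(xy) - 8
  ∂F/∂y = x·e^(xy) - 2

so d/dx[F(x, y(x))] = ∂F/∂x + (∂F/∂y)·y' = 0. Rearranging,
  dy/dx = -(∂F/∂x)/(∂F/∂y) = -(y·e^(xy) - 8)/(x·e^(xy) - 2) = (-y·e^(xy) + 8)/(x·e^(xy) - 2)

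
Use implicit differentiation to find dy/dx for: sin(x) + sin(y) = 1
Apply d/dx to both sides, remembering that y depends on x. Each occurrence of y therefore brings in a y' = dy/dx via the chain rule.

With F(x, y) equal to the left-hand side minus the right, differentiate F term by term:
  d/dx[sin(x)] = cos(x)
  d/dx[sin(y)] = y'·cos(y)
  d/dx[-1] = 0
Adding these up, d/dx[F] = 0 becomes
  (cos(x)) + (cos(y))·y' = 0,
so isolating y',
  dy/dx = -(cos(x))/(cos(y)) = -cos(x)/cos(y)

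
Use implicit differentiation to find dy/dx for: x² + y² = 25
Apply d/dx to both sides, remembering that y depends on x. Each occurrence of y therefore brings in a y' = dy/dx via the chain rule.

With F(x, y) equal to the left-hand side minus the right, differentiate F term by term:
  d/dx[x^2] = 2x
  d/dx[y^2] = 2y·y'
  d/dx[-25] = 0
Adding these up, d/dx[F] = 0 becomes
  (2x) + (2y)·y' = 0,
so isolating y',
  dy/dx = -(2x)/(2y) = -x/y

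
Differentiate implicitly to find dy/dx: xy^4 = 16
Take d/dx of both sides. Since y is implicitly a function of x, the chain rule attaches a y' = dy/dx factor whenever we differentiate through y.

Set F(x, y) = (left side) − (right side), so the curve is F = 0. Differentiating each term of F:
  d/dx[xy^4] = 4xy^3·y' + y^4
  d/dx[-16] = 0

Collecting, the y'-free part is the partial derivative in x and the y' coefficient is the partial derivative in y:
  ∂F/∂x = y^4
  ∂F/∂y = 4xy^3

so d/dx[F(x, y(x))] = ∂F/∂x + (∂F/∂y)·y' = 0. Rearranging,
  dy/dx = -(∂F/∂x)/(∂F/∂y) = -(y^4)/(4xy^3) = -y/(4x)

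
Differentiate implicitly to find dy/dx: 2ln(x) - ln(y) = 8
Differentiate the relation implicitly: treat y = y(x) and apply the chain rule, so every y-derivative picks up a y' = dy/dx factor.

With everything moved to the left-hand side, differentiate term by term:
  d/dx[2ln(x)] = 2/x
  d/dx[-ln(y)] = -y'/y
  d/dx[-8] = 0

Separating the contributions that come from x directly and those that come through y:
  without y':      2/x
  multiplying y':  -1/y

so (2/x) + (-1/y)·y' = 0, and therefore
  dy/dx = -(2/x)/(-1/y) = 2y/x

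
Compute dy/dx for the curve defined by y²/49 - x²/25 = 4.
Differentiate both sides with respect to x, treating y as y(x). By the chain rule, any term containing y contributes a factor of y' = dy/dx when we differentiate it.

Move every term to one side and write the relation as F(x, y) = 0. Term by term,
  d/dx[-x^2/25] = -2x/25
  d/dx[y^2/49] = 2y·y'/49
  d/dx[-4] = 0

The pieces without y' make up ∂F/∂x and the coefficient of y' is ∂F/∂y:
  ∂F/∂x = -2x/25,
  ∂F/∂y = 2y/49.

Since d/dx[F] = ∂F/∂x + (∂F/∂y)·y' = 0, solve for y':
  (∂F/∂y)·y' = -∂F/∂x
  dy/dx = -(∂F/∂x)/(∂F/∂y) = -(-2x/25)/(2y/49) = 49x/(25y)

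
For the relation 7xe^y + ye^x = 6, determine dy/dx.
Differentiate the relation implicitly: treat y = y(x) and apply the chain rule, so every y-derivative picks up a y' = dy/dx factor.

With everything moved to the left-hand side, differentiate term by term:
  d/dx[7x·e^(y)] = 7x·y'·e^(y) + 7e^(y)
  d/dx[y·e^(x)] = y·e^(x) + y'·e^(x)
  d/dx[-6] = 0

Separating the contributions that come from x directly and those that come through y:
  without y':      y·e^(x) + 7e^(y)
  multiplying y':  7x·e^(y) + e^(x)

so (y·e^(x) + 7e^(y)) + (7x·e^(y) + e^(x))·y' = 0, and therefore
  dy/dx = -(y·e^(x) + 7e^(y))/(7x·e^(y) + e^(x)) = (-y·e^(x) - 7e^(y))/(7x·e^(y) + e^(x))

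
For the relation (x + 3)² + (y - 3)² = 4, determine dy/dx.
Apply d/dx to both sides, remembering that y depends on x. Each occurrence of y therefore brings in a y' = dy/dx via the chain rule.

With F(x, y) equal to the left-hand side minus the right, differentiate F term by term:
  d/dx[(x + 3)^2] = 2x + 6
  d/dx[(y - 3)^2] = 2·y'(y - 3)
  d/dx[-4] = 0
Adding these up, d/dx[F] = 0 becomes
  (2x + 6) + (2y - 6)·y' = 0,
so isolating y',
  dy/dx = -(2x + 6)/(2y - 6) = (-x - 3)/(y - 3)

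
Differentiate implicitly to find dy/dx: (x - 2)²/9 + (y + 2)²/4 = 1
Take d/dx of both sides. Since y is implicitly a function of x, the chain rule attaches a y' = dy/dx factor whenever we differentiate through y.

Set F(x, y) = (left side) − (right side), so the curve is F = 0. Differentiating each term of F:
  d/dx[(x - 2)^2/9] = 2x/9 - 4/9
  d/dx[(y + 2)^2/4] = y'(y + 2)/2
  d/dx[-1] = 0

Collecting, the y'-free part is the partial derivative in x and the y' coefficient is the partial derivative in y:
  ∂F/∂x = 2x/9 - 4/9
  ∂F/∂y = y/2 + 1

so d/dx[F(x, y(x))] = ∂F/∂x + (∂F/∂y)·y' = 0. Rearranging,
  dy/dx = -(∂F/∂x)/(∂F/∂y) = -(2x/9 - 4/9)/(y/2 + 1)
        = -(2(x - 2)/9)/((y + 2)/2) = 4(2 - x)/(9(y + 2))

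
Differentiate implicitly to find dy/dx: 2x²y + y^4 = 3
Differentiate both sides with respect to x, treating y as y(x). By the chain rule, any term containing y contributes a factor of y' = dy/dx when we differentiate it.

Move every term to one side and write the relation as F(x, y) = 0. Term by term,
  d/dx[2x^2y] = 2x^2·y' + 4xy
  d/dx[y^4] = 4y^3·y'
  d/dx[-3] = 0

The pieces without y' make up ∂F/∂x and the coefficient of y' is ∂F/∂y:
  ∂F/∂x = 4xy,
  ∂F/∂y = 2x^2 + 4y^3.

Since d/dx[F] = ∂F/∂x + (∂F/∂y)·y' = 0, solve for y':
  (∂F/∂y)·y' = -∂F/∂x
  dy/dx = -(∂F/∂x)/(∂F/∂y) = -(4xy)/(2x^2 + 4y^3) = -2xy/(x^2 + 2y^3)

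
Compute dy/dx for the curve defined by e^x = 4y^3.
Differentiate both sides with respect to x, treating y as y(x). By the chain rule, any term containing y contributes a factor of y' = dy/dx when we differentiate it.

Move every term to one side and write the relation as F(x, y) = 0. Term by term,
  d/dx[-4y^3] = -12y^2·y'
  d/dx[e^(x)] = e^(x)

The pieces without y' make up ∂F/∂x and the coefficient of y' is ∂F/∂y:
  ∂F/∂x = e^(x),
  ∂F/∂y = -12y^2.

Since d/dx[F] = ∂F/∂x + (∂F/∂y)·y' = 0, solve for y':
  (∂F/∂y)·y' = -∂F/∂x
  dy/dx = -(∂F/∂x)/(∂F/∂y) = -(e^(x))/(-12y^2) = e^(x)/(12y^2)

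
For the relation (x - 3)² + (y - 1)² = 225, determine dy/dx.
Differentiate the relation implicitly: treat y = y(x) and apply the chain rule, so every y-derivative picks up a y' = dy/dx factor.

With everything moved to the left-hand side, differentiate term by term:
  d/dx[(x - 3)^2] = 2x - 6
  d/dx[(y - 1)^2] = 2·y'(y - 1)
  d/dx[-225] = 0

Separating the contributions that come from x directly and those that come through y:
  without y':      2x - 6
  multiplying y':  2y - 2

so (2x - 6) + (2y - 2)·y' = 0, and therefore
  dy/dx = -(2x - 6)/(2y - 2) = (3 - x)/(y - 1)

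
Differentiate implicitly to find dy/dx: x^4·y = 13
Differentiate both sides with respect to x, treating y as y(x). By the chain rule, any term containing y contributes a factor of y' = dy/dx when we differentiate it.

Move every term to one side and write the relation as F(x, y) = 0. Term by term,
  d/dx[x^4y] = x^4·y' + 4x^3y
  d/dx[-13] = 0

The pieces without y' make up ∂F/∂x and the coefficient of y' is ∂F/∂y:
  ∂F/∂x = 4x^3y,
  ∂F/∂y = x^4.

Since d/dx[F] = ∂F/∂x + (∂F/∂y)·y' = 0, solve for y':
  (∂F/∂y)·y' = -∂F/∂x
  dy/dx = -(∂F/∂x)/(∂F/∂y) = -(4x^3y)/(x^4) = -4y/x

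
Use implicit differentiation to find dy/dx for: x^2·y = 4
Take d/dx of both sides. Since y is implicitly a function of x, the chain rule attaches a y' = dy/dx factor whenever we differentiate through y.

Set F(x, y) = (left side) − (right side), so the curve is F = 0. Differentiating each term of F:
  d/dx[x^2y] = x^2·y' + 2xy
  d/dx[-4] = 0

Collecting, the y'-free part is the partial derivative in x and the y' coefficient is the partial derivative in y:
  ∂F/∂x = 2xy
  ∂F/∂y = x^2

so d/dx[F(x, y(x))] = ∂F/∂x + (∂F/∂y)·y' = 0. Rearranging,
  dy/dx = -(∂F/∂x)/(∂F/∂y) = -(2xy)/(x^2) = -2y/x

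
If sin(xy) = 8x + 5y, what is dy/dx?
Differentiate the relation implicitly: treat y = y(x) and apply the chain rule, so every y-derivative picks up a y' = dy/dx factor.

With everything moved to the left-hand side, differentiate term by term:
  d/dx[-8x] = -8
  d/dx[-5y] = -5·y'
  d/dx[sin(xy)] = (x·y' + y)·cos(xy)

Separating the contributions that come from x directly and those that come through y:
  without y':      y·cos(xy) - 8
  multiplying y':  x·cos(xy) - 5

so (y·cos(xy) - 8) + (x·cos(xy) - 5)·y' = 0, and therefore
  dy/dx = -(y·cos(xy) - 8)/(x·cos(xy) - 5) = (-y·cos(xy) + 8)/(x·cos(xy) - 5)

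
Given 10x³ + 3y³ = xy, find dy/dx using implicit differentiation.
Take d/dx of both sides. Since y is implicitly a function of x, the chain rule attaches a y' = dy/dx factor whenever we differentiate through y.

Set F(x, y) = (left side) − (right side), so the curve is F = 0. Differentiating each term of F:
  d/dx[10x^3] = 30x^2
  d/dx[-xy] = -x·y' - y
  d/dx[3y^3] = 9y^2·y'

Collecting, the y'-free part is the partial derivative in x and the y' coefficient is the partial derivative in y:
  ∂F/∂x = 30x^2 - y
  ∂F/∂y = -x + 9y^2

so d/dx[F(x, y(x))] = ∂F/∂x + (∂F/∂y)·y' = 0. Rearranging,
  dy/dx = -(∂F/∂x)/(∂F/∂y) = -(30x^2 - y)/(-x + 9y^2) = (30x^2 - y)/(x - 9y^2)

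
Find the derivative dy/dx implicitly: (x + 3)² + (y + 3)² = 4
Differentiate both sides with respect to x, treating y as y(x). By the chain rule, any term containing y contributes a factor of y' = dy/dx when we differentiate it.

Move every term to one side and write the relation as F(x, y) = 0. Term by term,
  d/dx[(x + 3)^2] = 2x + 6
  d/dx[(y + 3)^2] = 2·y'(y + 3)
  d/dx[-4] = 0

The pieces without y' make up ∂F/∂x and the coefficient of y' is ∂F/∂y:
  ∂F/∂x = 2x + 6,
  ∂F/∂y = 2y + 6.

Since d/dx[F] = ∂F/∂x + (∂F/∂y)·y' = 0, solve for y':
  (∂F/∂y)·y' = -∂F/∂x
  dy/dx = -(∂F/∂x)/(∂F/∂y) = -(2x + 6)/(2y + 6) = (-x - 3)/(y + 3)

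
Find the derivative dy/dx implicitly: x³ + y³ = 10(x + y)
Take d/dx of both sides. Since y is implicitly a function of x, the chain rule attaches a y' = dy/dx factor whenever we differentiate through y.

Set F(x, y) = (left side) − (right side), so the curve is F = 0. Differentiating each term of F:
  d/dx[x^3] = 3x^2
  d/dx[-10x] = -10
  d/dx[y^3] = 3y^2·y'
  d/dx[-10y] = -10·y'

Collecting, the y'-free part is the partial derivative in x and the y' coefficient is the partial derivative in y:
  ∂F/∂x = 3x^2 - 10
  ∂F/∂y = 3y^2 - 10

so d/dx[F(x, y(x))] = ∂F/∂x + (∂F/∂y)·y' = 0. Rearranging,
  dy/dx = -(∂F/∂x)/(∂F/∂y) = -(3x^2 - 10)/(3y^2 - 10) = (10 - 3x^2)/(3y^2 - 10)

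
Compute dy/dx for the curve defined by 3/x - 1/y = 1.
Differentiate both sides with respect to x, treating y as y(x). By the chain rule, any term containing y contributes a factor of y' = dy/dx when we differentiate it.

Move every term to one side and write the relation as F(x, y) = 0. Term by term,
  d/dx[-1/y] = y'/y^2
  d/dx[3/x] = -3/x^2
  d/dx[-1] = 0

The pieces without y' make up ∂F/∂x and the coefficient of y' is ∂F/∂y:
  ∂F/∂x = -3/x^2,
  ∂F/∂y = y^(-2).

Since d/dx[F] = ∂F/∂x + (∂F/∂y)·y' = 0, solve for y':
  (∂F/∂y)·y' = -∂F/∂x
  dy/dx = -(∂F/∂x)/(∂F/∂y) = -(-3/x^2)/(y^(-2)) = 3y^2/x^2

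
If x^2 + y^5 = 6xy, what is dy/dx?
Differentiate the relation implicitly: treat y = y(x) and apply the chain rule, so every y-derivative picks up a y' = dy/dx factor.

With everything moved to the left-hand side, differentiate term by term:
  d/dx[x^2] = 2x
  d/dx[-6xy] = -6x·y' - 6y
  d/dx[y^5] = 5y^4·y'

Separating the contributions that come from x directly and those that come through y:
  without y':      2x - 6y
  multiplying y':  -6x + 5y^4

so (2x - 6y) + (-6x + 5y^4)·y' = 0, and therefore
  dy/dx = -(2x - 6y)/(-6x + 5y^4) = 2(x - 3y)/(6x - 5y^4)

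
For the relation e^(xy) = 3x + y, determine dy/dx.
Take d/dx of both sides. Since y is implicitly a function of x, the chain rule attaches a y' = dy/dx factor whenever we differentiate through y.

Set F(x, y) = (left side) − (right side), so the curve is F = 0. Differentiating each term of F:
  d/dx[-3x] = -3
  d/dx[-y] = -y'
  d/dx[e^(xy)] = (x·y' + y)·e^(xy)

Collecting, the y'-free part is the partial derivative in x and the y' coefficient is the partial derivative in y:
  ∂F/∂x = y·e^(xy) - 3
  ∂F/∂y = x·e^(xy) - 1

so d/dx[F(x, y(x))] = ∂F/∂x + (∂F/∂y)·y' = 0. Rearranging,
  dy/dx = -(∂F/∂x)/(∂F/∂y) = -(y·e^(xy) - 3)/(x·e^(xy) - 1) = (-y·e^(xy) + 3)/(x·e^(xy) - 1)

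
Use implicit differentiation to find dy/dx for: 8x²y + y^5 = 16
Differentiate the relation implicitly: treat y = y(x) and apply the chain rule, so every y-derivative picks up a y' = dy/dx factor.

With everything moved to the left-hand side, differentiate term by term:
  d/dx[8x^2y] = 8x^2·y' + 16xy
  d/dx[y^5] = 5y^4·y'
  d/dx[-16] = 0

Separating the contributions that come from x directly and those that come through y:
  without y':      16xy
  multiplying y':  8x^2 + 5y^4

so (16xy) + (8x^2 + 5y^4)·y' = 0, and therefore
  dy/dx = -(16xy)/(8x^2 + 5y^4) = -16xy/(8x^2 + 5y^4)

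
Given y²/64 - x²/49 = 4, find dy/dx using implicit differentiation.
Apply d/dx to both sides, remembering that y depends on x. Each occurrence of y therefore brings in a y' = dy/dx via the chain rule.

With F(x, y) equal to the left-hand side minus the right, differentiate F term by term:
  d/dx[-x^2/49] = -2x/49
  d/dx[y^2/64] = y·y'/32
  d/dx[-4] = 0
Adding these up, d/dx[F] = 0 becomes
  (-2x/49) + (y/32)·y' = 0,
so isolating y',
  dy/dx = -(-2x/49)/(y/32) = 64x/(49y)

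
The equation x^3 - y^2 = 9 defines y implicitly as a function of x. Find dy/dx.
Differentiate the relation implicitly: treat y = y(x) and apply the chain rule, so every y-derivative picks up a y' = dy/dx factor.

With everything moved to the left-hand side, differentiate term by term:
  d/dx[x^3] = 3x^2
  d/dx[-y^2] = -2y·y'
  d/dx[-9] = 0

Separating the contributions that come from x directly and those that come through y:
  without y':      3x^2
  multiplying y':  -2y

so (3x^2) + (-2y)·y' = 0, and therefore
  dy/dx = -(3x^2)/(-2y) = 3x^2/(2y)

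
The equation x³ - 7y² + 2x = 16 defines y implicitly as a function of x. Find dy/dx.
Take d/dx of both sides. Since y is implicitly a function of x, the chain rule attaches a y' = dy/dx factor whenever we differentiate through y.

Set F(x, y) = (left side) − (right side), so the curve is F = 0. Differentiating each term of F:
  d/dx[x^3] = 3x^2
  d/dx[2x] = 2
  d/dx[-7y^2] = -14y·y'
  d/dx[-16] = 0

Collecting, the y'-free part is the partial derivative in x and the y' coefficient is the partial derivative in y:
  ∂F/∂x = 3x^2 + 2
  ∂F/∂y = -14y

so d/dx[F(x, y(x))] = ∂F/∂x + (∂F/∂y)·y' = 0. Rearranging,
  dy/dx = -(∂F/∂x)/(∂F/∂y) = -(3x^2 + 2)/(-14y) = (3x^2 + 2)/(14y)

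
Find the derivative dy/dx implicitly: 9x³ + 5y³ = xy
Differentiate both sides with respect to x, treating y as y(x). By the chain rule, any term containing y contributes a factor of y' = dy/dx when we differentiate it.

Move every term to one side and write the relation as F(x, y) = 0. Term by term,
  d/dx[9x^3] = 27x^2
  d/dx[-xy] = -x·y' - y
  d/dx[5y^3] = 15y^2·y'

The pieces without y' make up ∂F/∂x and the coefficient of y' is ∂F/∂y:
  ∂F/∂x = 27x^2 - y,
  ∂F/∂y = -x + 15y^2.

Since d/dx[F] = ∂F/∂x + (∂F/∂y)·y' = 0, solve for y':
  (∂F/∂y)·y' = -∂F/∂x
  dy/dx = -(∂F/∂x)/(∂F/∂y) = -(27x^2 - y)/(-x + 15y^2) = (27x^2 - y)/(x - 15y^2)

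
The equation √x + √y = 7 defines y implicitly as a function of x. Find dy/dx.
Take d/dx of both sides. Since y is implicitly a function of x, the chain rule attaches a y' = dy/dx factor whenever we differentiate through y.

Set F(x, y) = (left side) − (right side), so the curve is F = 0. Differentiating each term of F:
  d/dx[√(x)] = 1/(2√(x))
  d/dx[√(y)] = y'/(2√(y))
  d/dx[-7] = 0

Collecting, the y'-free part is the partial derivative in x and the y' coefficient is the partial derivative in y:
  ∂F/∂x = 1/(2√(x))
  ∂F/∂y = 1/(2√(y))

so d/dx[F(x, y(x))] = ∂F/∂x + (∂F/∂y)·y' = 0. Rearranging,
  dy/dx = -(∂F/∂x)/(∂F/∂y) = -(1/(2√(x)))/(1/(2√(y))) = -√(y)/√(x)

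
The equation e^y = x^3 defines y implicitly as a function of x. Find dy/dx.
Take d/dx of both sides. Since y is implicitly a function of x, the chain rule attaches a y' = dy/dx factor whenever we differentiate through y.

Set F(x, y) = (left side) − (right side), so the curve is F = 0. Differentiating each term of F:
  d/dx[-x^3] = -3x^2
  d/dx[e^(y)] = y'·e^(y)

Collecting, the y'-free part is the partial derivative in x and the y' coefficient is the partial derivative in y:
  ∂F/∂x = -3x^2
  ∂F/∂y = e^(y)

so d/dx[F(x, y(x))] = ∂F/∂x + (∂F/∂y)·y' = 0. Rearranging,
  dy/dx = -(∂F/∂x)/(∂F/∂y) = -(-3x^2)/(e^(y)) = 3x^2e^(-y)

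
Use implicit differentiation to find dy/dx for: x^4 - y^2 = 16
Take d/dx of both sides. Since y is implicitly a function of x, the chain rule attaches a y' = dy/dx factor whenever we differentiate through y.

Set F(x, y) = (left side) − (right side), so the curve is F = 0. Differentiating each term of F:
  d/dx[x^4] = 4x^3
  d/dx[-y^2] = -2y·y'
  d/dx[-16] = 0

Collecting, the y'-free part is the partial derivative in x and the y' coefficient is the partial derivative in y:
  ∂F/∂x = 4x^3
  ∂F/∂y = -2y

so d/dx[F(x, y(x))] = ∂F/∂x + (∂F/∂y)·y' = 0. Rearranging,
  dy/dx = -(∂F/∂x)/(∂F/∂y) = -(4x^3)/(-2y) = 2x^3/y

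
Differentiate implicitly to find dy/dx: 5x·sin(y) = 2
Take d/dx of both sides. Since y is implicitly a function of x, the chain rule attaches a y' = dy/dx factor whenever we differentiate through y.

Set F(x, y) = (left side) − (right side), so the curve is F = 0. Differentiating each term of F:
  d/dx[5x·sin(y)] = 5x·y'·cos(y) + 5sin(y)
  d/dx[-2] = 0

Collecting, the y'-free part is the partial derivative in x and the y' coefficient is the partial derivative in y:
  ∂F/∂x = 5sin(y)
  ∂F/∂y = 5x·cos(y)

so d/dx[F(x, y(x))] = ∂F/∂x + (∂F/∂y)·y' = 0. Rearranging,
  dy/dx = -(∂F/∂x)/(∂F/∂y) = -(5sin(y))/(5x·cos(y)) = -tan(y)/x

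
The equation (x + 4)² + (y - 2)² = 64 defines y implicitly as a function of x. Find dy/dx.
Apply d/dx to both sides, remembering that y depends on x. Each occurrence of y therefore brings in a y' = dy/dx via the chain rule.

With F(x, y) equal to the left-hand side minus the right, differentiate F term by term:
  d/dx[(x + 4)^2] = 2x + 8
  d/dx[(y - 2)^2] = 2·y'(y - 2)
  d/dx[-64] = 0
Adding these up, d/dx[F] = 0 becomes
  (2x + 8) + (2y - 4)·y' = 0,
so isolating y',
  dy/dx = -(2x + 8)/(2y - 4) = (-x - 4)/(y - 2)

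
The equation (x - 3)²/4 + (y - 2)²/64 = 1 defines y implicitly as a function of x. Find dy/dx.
Take d/dx of both sides. Since y is implicitly a function of x, the chain rule attaches a y' = dy/dx factor whenever we differentiate through y.

Set F(x, y) = (left side) − (right side), so the curve is F = 0. Differentiating each term of F:
  d/dx[(x - 3)^2/4] = x/2 - 3/2
  d/dx[(y - 2)^2/64] = y'(y - 2)/32
  d/dx[-1] = 0

Collecting, the y'-free part is the partial derivative in x and the y' coefficient is the partial derivative in y:
  ∂F/∂x = x/2 - 3/2
  ∂F/∂y = y/32 - 1/16

so d/dx[F(x, y(x))] = ∂F/∂x + (∂F/∂y)·y' = 0. Rearranging,
  dy/dx = -(∂F/∂x)/(∂F/∂y) = -(x/2 - 3/2)/(y/32 - 1/16)
        = -((x - 3)/2)/((y - 2)/32) = 16(3 - x)/(y - 2)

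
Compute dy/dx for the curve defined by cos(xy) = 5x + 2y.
Take d/dx of both sides. Since y is implicitly a function of x, the chain rule attaches a y' = dy/dx factor whenever we differentiate through y.

Set F(x, y) = (left side) − (right side), so the curve is F = 0. Differentiating each term of F:
  d/dx[-5x] = -5
  d/dx[-2y] = -2·y'
  d/dx[cos(xy)] = -(x·y' + y)·sin(xy)

Collecting, the y'-free part is the partial derivative in x and the y' coefficient is the partial derivative in y:
  ∂F/∂x = -y·sin(xy) - 5
  ∂F/∂y = -x·sin(xy) - 2

so d/dx[F(x, y(x))] = ∂F/∂x + (∂F/∂y)·y' = 0. Rearranging,
  dy/dx = -(∂F/∂x)/(∂F/∂y) = -(-y·sin(xy) - 5)/(-x·sin(xy) - 2) = -(y·sin(xy) + 5)/(x·sin(xy) + 2)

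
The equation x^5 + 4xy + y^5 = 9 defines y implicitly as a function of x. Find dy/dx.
Differentiate the relation implicitly: treat y = y(x) and apply the chain rule, so every y-derivative picks up a y' = dy/dx factor.

With everything moved to the left-hand side, differentiate term by term:
  d/dx[x^5] = 5x^4
  d/dx[4xy] = 4x·y' + 4y
  d/dx[y^5] = 5y^4·y'
  d/dx[-9] = 0

Separating the contributions that come from x directly and those that come through y:
  without y':      5x^4 + 4y
  multiplying y':  4x + 5y^4

so (5x^4 + 4y) + (4x + 5y^4)·y' = 0, and therefore
  dy/dx = -(5x^4 + 4y)/(4x + 5y^4) = (-5x^4 - 4y)/(4x + 5y^4)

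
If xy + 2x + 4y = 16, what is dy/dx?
Apply d/dx to both sides, remembering that y depends on x. Each occurrence of y therefore brings in a y' = dy/dx via the chain rule.

With F(x, y) equal to the left-hand side minus the right, differentiate F term by term:
  d/dx[xy] = x·y' + y
  d/dx[2x] = 2
  d/dx[4y] = 4·y'
  d/dx[-16] = 0
Adding these up, d/dx[F] = 0 becomes
  (y + 2) + (x + 4)·y' = 0,
so isolating y',
  dy/dx = -(y + 2)/(x + 4) = (-y - 2)/(x + 4)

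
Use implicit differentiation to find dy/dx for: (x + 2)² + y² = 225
Differentiate the relation implicitly: treat y = y(x) and apply the chain rule, so every y-derivative picks up a y' = dy/dx factor.

With everything moved to the left-hand side, differentiate term by term:
  d/dx[y^2] = 2y·y'
  d/dx[(x + 2)^2] = 2x + 4
  d/dx[-225] = 0

Separating the contributions that come from x directly and those that come through y:
  without y':      2x + 4
  multiplying y':  2y

so (2x + 4) + (2y)·y' = 0, and therefore
  dy/dx = -(2x + 4)/(2y) = (-x - 2)/y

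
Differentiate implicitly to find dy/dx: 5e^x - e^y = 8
Apply d/dx to both sides, remembering that y depends on x. Each occurrence of y therefore brings in a y' = dy/dx via the chain rule.

With F(x, y) equal to the left-hand side minus the right, differentiate F term by term:
  d/dx[5e^(x)] = 5e^(x)
  d/dx[-e^(y)] = -y'·e^(y)
  d/dx[-8] = 0
Adding these up, d/dx[F] = 0 becomes
  (5e^(x)) + (-e^(y))·y' = 0,
so isolating y',
  dy/dx = -(5e^(x))/(-e^(y)) = 5e^(x - y)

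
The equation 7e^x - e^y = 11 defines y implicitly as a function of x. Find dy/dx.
Take d/dx of both sides. Since y is implicitly a function of x, the chain rule attaches a y' = dy/dx factor whenever we differentiate through y.

Set F(x, y) = (left side) − (right side), so the curve is F = 0. Differentiating each term of F:
  d/dx[7e^(x)] = 7e^(x)
  d/dx[-e^(y)] = -y'·e^(y)
  d/dx[-11] = 0

Collecting, the y'-free part is the partial derivative in x and the y' coefficient is the partial derivative in y:
  ∂F/∂x = 7e^(x)
  ∂F/∂y = -e^(y)

so d/dx[F(x, y(x))] = ∂F/∂x + (∂F/∂y)·y' = 0. Rearranging,
  dy/dx = -(∂F/∂x)/(∂F/∂y) = -(7e^(x))/(-e^(y)) = 7e^(x - y)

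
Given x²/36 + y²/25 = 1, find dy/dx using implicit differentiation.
Apply d/dx to both sides, remembering that y depends on x. Each occurrence of y therefore brings in a y' = dy/dx via the chain rule.

With F(x, y) equal to the left-hand side minus the right, differentiate F term by term:
  d/dx[x^2/36] = x/18
  d/dx[y^2/25] = 2y·y'/25
  d/dx[-1] = 0
Adding these up, d/dx[F] = 0 becomes
  (x/18) + (2y/25)·y' = 0,
so isolating y',
  dy/dx = -(x/18)/(2y/25) = -25x/(36y)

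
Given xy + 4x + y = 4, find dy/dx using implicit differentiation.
Apply d/dx to both sides, remembering that y depends on x. Each occurrence of y therefore brings in a y' = dy/dx via the chain rule.

With F(x, y) equal to the left-hand side minus the right, differentiate F term by term:
  d/dx[xy] = x·y' + y
  d/dx[4x] = 4
  d/dx[y] = y'
  d/dx[-4] = 0
Adding these up, d/dx[F] = 0 becomes
  (y + 4) + (x + 1)·y' = 0,
so isolating y',
  dy/dx = -(y + 4)/(x + 1) = (-y - 4)/(x + 1)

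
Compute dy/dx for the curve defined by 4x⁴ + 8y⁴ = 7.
Apply d/dx to both sides, remembering that y depends on x. Each occurrence of y therefore brings in a y' = dy/dx via the chain rule.

With F(x, y) equal to the left-hand side minus the right, differentiate F term by term:
  d/dx[4x^4] = 16x^3
  d/dx[8y^4] = 32y^3·y'
  d/dx[-7] = 0
Adding these up, d/dx[F] = 0 becomes
  (16x^3) + (32y^3)·y' = 0,
so isolating y',
  dy/dx = -(16x^3)/(32y^3) = -x^3/(2y^3)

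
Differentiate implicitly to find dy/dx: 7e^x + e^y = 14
Differentiate both sides with respect to x, treating y as y(x). By the chain rule, any term containing y contributes a factor of y' = dy/dx when we differentiate it.

Move every term to one side and write the relation as F(x, y) = 0. Term by term,
  d/dx[7e^(x)] = 7e^(x)
  d/dx[e^(y)] = y'·e^(y)
  d/dx[-14] = 0

The pieces without y' make up ∂F/∂x and the coefficient of y' is ∂F/∂y:
  ∂F/∂x = 7e^(x),
  ∂F/∂y = e^(y).

Since d/dx[F] = ∂F/∂x + (∂F/∂y)·y' = 0, solve for y':
  (∂F/∂y)·y' = -∂F/∂x
  dy/dx = -(∂F/∂x)/(∂F/∂y) = -(7e^(x))/(e^(y)) = -7e^(x - y)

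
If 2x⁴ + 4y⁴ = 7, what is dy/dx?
Differentiate the relation implicitly: treat y = y(x) and apply the chain rule, so every y-derivative picks up a y' = dy/dx factor.

With everything moved to the left-hand side, differentiate term by term:
  d/dx[2x^4] = 8x^3
  d/dx[4y^4] = 16y^3·y'
  d/dx[-7] = 0

Separating the contributions that come from x directly and those that come through y:
  without y':      8x^3
  multiplying y':  16y^3

so (8x^3) + (16y^3)·y' = 0, and therefore
  dy/dx = -(8x^3)/(16y^3) = -x^3/(2y^3)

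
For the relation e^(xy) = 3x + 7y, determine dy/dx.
Take d/dx of both sides. Since y is implicitly a function of x, the chain rule attaches a y' = dy/dx factor whenever we differentiate through y.

Set F(x, y) = (left side) − (right side), so the curve is F = 0. Differentiating each term of F:
  d/dx[-3x] = -3
  d/dx[-7y] = -7·y'
  d/dx[e^(xy)] = (x·y' + y)·e^(xy)

Collecting, the y'-free part is the partial derivative in x and the y' coefficient is the partial derivative in y:
  ∂F/∂x = y·e^(xy) - 3
  ∂F/∂y = x·e^(xy) - 7

so d/dx[F(x, y(x))] = ∂F/∂x + (∂F/∂y)·y' = 0. Rearranging,
  dy/dx = -(∂F/∂x)/(∂F/∂y) = -(y·e^(xy) - 3)/(x·e^(xy) - 7) = (-y·e^(xy) + 3)/(x·e^(xy) - 7)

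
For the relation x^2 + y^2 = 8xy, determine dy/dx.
Differentiate the relation implicitly: treat y = y(x) and apply the chain rule, so every y-derivative picks up a y' = dy/dx factor.

With everything moved to the left-hand side, differentiate term by term:
  d/dx[x^2] = 2x
  d/dx[-8xy] = -8x·y' - 8y
  d/dx[y^2] = 2y·y'

Separating the contributions that come from x directly and those that come through y:
  without y':      2x - 8y
  multiplying y':  -8x + 2y

so (2x - 8y) + (-8x + 2y)·y' = 0, and therefore
  dy/dx = -(2x - 8y)/(-8x + 2y) = (x - 4y)/(4x - y)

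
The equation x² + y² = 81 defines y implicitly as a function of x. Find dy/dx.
Differentiate the relation implicitly: treat y = y(x) and apply the chain rule, so every y-derivative picks up a y' = dy/dx factor.

With everything moved to the left-hand side, differentiate term by term:
  d/dx[x^2] = 2x
  d/dx[y^2] = 2y·y'
  d/dx[-81] = 0

Separating the contributions that come from x directly and those that come through y:
  without y':      2x
  multiplying y':  2y

so (2x) + (2y)·y' = 0, and therefore
  dy/dx = -(2x)/(2y) = -x/y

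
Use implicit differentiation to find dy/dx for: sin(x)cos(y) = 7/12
Differentiate the relation implicitly: treat y = y(x) and apply the chain rule, so every y-derivative picks up a y' = dy/dx factor.

With everything moved to the left-hand side, differentiate term by term:
  d/dx[sin(x)·cos(y)] = -y'·sin(x)·sin(y) + cos(x)·cos(y)
  d/dx[-7/12] = 0

Separating the contributions that come from x directly and those that come through y:
  without y':      cos(x)·cos(y)
  multiplying y':  -sin(x)·sin(y)

so (cos(x)·cos(y)) + (-sin(x)·sin(y))·y' = 0, and therefore
  dy/dx = -(cos(x)·cos(y))/(-sin(x)·sin(y)) = 1/(tan(x)·tan(y))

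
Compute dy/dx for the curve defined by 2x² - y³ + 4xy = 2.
Differentiate both sides with respect to x, treating y as y(x). By the chain rule, any term containing y contributes a factor of y' = dy/dx when we differentiate it.

Move every term to one side and write the relation as F(x, y) = 0. Term by term,
  d/dx[2x^2] = 4x
  d/dx[4xy] = 4x·y' + 4y
  d/dx[-y^3] = -3y^2·y'
  d/dx[-2] = 0

The pieces without y' make up ∂F/∂x and the coefficient of y' is ∂F/∂y:
  ∂F/∂x = 4x + 4y,
  ∂F/∂y = 4x - 3y^2.

Since d/dx[F] = ∂F/∂x + (∂F/∂y)·y' = 0, solve for y':
  (∂F/∂y)·y' = -∂F/∂x
  dy/dx = -(∂F/∂x)/(∂F/∂y) = -(4x + 4y)/(4x - 3y^2) = 4(-x - y)/(4x - 3y^2)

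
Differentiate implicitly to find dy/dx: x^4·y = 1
Differentiate both sides with respect to x, treating y as y(x). By the chain rule, any term containing y contributes a factor of y' = dy/dx when we differentiate it.

Move every term to one side and write the relation as F(x, y) = 0. Term by term,
  d/dx[x^4y] = x^4·y' + 4x^3y
  d/dx[-1] = 0

The pieces without y' make up ∂F/∂x and the coefficient of y' is ∂F/∂y:
  ∂F/∂x = 4x^3y,
  ∂F/∂y = x^4.

Since d/dx[F] = ∂F/∂x + (∂F/∂y)·y' = 0, solve for y':
  (∂F/∂y)·y' = -∂F/∂x
  dy/dx = -(∂F/∂x)/(∂F/∂y) = -(4x^3y)/(x^4) = -4y/x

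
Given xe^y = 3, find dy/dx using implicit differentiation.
Differentiate both sides with respect to x, treating y as y(x). By the chain rule, any term containing y contributes a factor of y' = dy/dx when we differentiate it.

Move every term to one side and write the relation as F(x, y) = 0. Term by term,
  d/dx[x·e^(y)] = x·y'·e^(y) + e^(y)
  d/dx[-3] = 0

The pieces without y' make up ∂F/∂x and the coefficient of y' is ∂F/∂y:
  ∂F/∂x = e^(y),
  ∂F/∂y = x·e^(y).

Since d/dx[F] = ∂F/∂x + (∂F/∂y)·y' = 0, solve for y':
  (∂F/∂y)·y' = -∂F/∂x
  dy/dx = -(∂F/∂x)/(∂F/∂y) = -(e^(y))/(x·e^(y)) = -1/x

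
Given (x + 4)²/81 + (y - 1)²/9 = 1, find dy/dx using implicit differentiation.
Differentiate both sides with respect to x, treating y as y(x). By the chain rule, any term containing y contributes a factor of y' = dy/dx when we differentiate it.

Move every term to one side and write the relation as F(x, y) = 0. Term by term,
  d/dx[(x + 4)^2/81] = 2x/81 + 8/81
  d/dx[(y - 1)^2/9] = 2·y'(y - 1)/9
  d/dx[-1] = 0

The pieces without y' make up ∂F/∂x and the coefficient of y' is ∂F/∂y:
  ∂F/∂x = 2x/81 + 8/81,
  ∂F/∂y = 2y/9 - 2/9.

Since d/dx[F] = ∂F/∂x + (∂F/∂y)·y' = 0, solve for y':
  (∂F/∂y)·y' = -∂F/∂x
  dy/dx = -(∂F/∂x)/(∂F/∂y) = -(2x/81 + 8/81)/(2y/9 - 2/9)
        = -(2(x + 4)/81)/(2(y - 1)/9) = (-x - 4)/(9(y - 1))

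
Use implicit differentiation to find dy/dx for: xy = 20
Apply d/dx to both sides, remembering that y depends on x. Each occurrence of y therefore brings in a y' = dy/dx via the chain rule.

With F(x, y) equal to the left-hand side minus the right, differentiate F term by term:
  d/dx[xy] = x·y' + y
  d/dx[-20] = 0
Adding these up, d/dx[F] = 0 becomes
  (y) + (x)·y' = 0,
so isolating y',
  dy/dx = -(y)/(x) = -y/x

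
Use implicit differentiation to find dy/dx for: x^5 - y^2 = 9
Differentiate both sides with respect to x, treating y as y(x). By the chain rule, any term containing y contributes a factor of y' = dy/dx when we differentiate it.

Move every term to one side and write the relation as F(x, y) = 0. Term by term,
  d/dx[x^5] = 5x^4
  d/dx[-y^2] = -2y·y'
  d/dx[-9] = 0

The pieces without y' make up ∂F/∂x and the coefficient of y' is ∂F/∂y:
  ∂F/∂x = 5x^4,
  ∂F/∂y = -2y.

Since d/dx[F] = ∂F/∂x + (∂F/∂y)·y' = 0, solve for y':
  (∂F/∂y)·y' = -∂F/∂x
  dy/dx = -(∂F/∂x)/(∂F/∂y) = -(5x^4)/(-2y) = 5x^4/(2y)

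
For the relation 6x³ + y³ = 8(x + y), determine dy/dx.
Differentiate both sides with respect to x, treating y as y(x). By the chain rule, any term containing y contributes a factor of y' = dy/dx when we differentiate it.

Move every term to one side and write the relation as F(x, y) = 0. Term by term,
  d/dx[6x^3] = 18x^2
  d/dx[-8x] = -8
  d/dx[y^3] = 3y^2·y'
  d/dx[-8y] = -8·y'

The pieces without y' make up ∂F/∂x and the coefficient of y' is ∂F/∂y:
  ∂F/∂x = 18x^2 - 8,
  ∂F/∂y = 3y^2 - 8.

Since d/dx[F] = ∂F/∂x + (∂F/∂y)·y' = 0, solve for y':
  (∂F/∂y)·y' = -∂F/∂x
  dy/dx = -(∂F/∂x)/(∂F/∂y) = -(18x^2 - 8)/(3y^2 - 8) = 2(4 - 9x^2)/(3y^2 - 8)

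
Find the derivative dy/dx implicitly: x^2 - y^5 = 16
Differentiate both sides with respect to x, treating y as y(x). By the chain rule, any term containing y contributes a factor of y' = dy/dx when we differentiate it.

Move every term to one side and write the relation as F(x, y) = 0. Term by term,
  d/dx[x^2] = 2x
  d/dx[-y^5] = -5y^4·y'
  d/dx[-16] = 0

The pieces without y' make up ∂F/∂x and the coefficient of y' is ∂F/∂y:
  ∂F/∂x = 2x,
  ∂F/∂y = -5y^4.

Since d/dx[F] = ∂F/∂x + (∂F/∂y)·y' = 0, solve for y':
  (∂F/∂y)·y' = -∂F/∂x
  dy/dx = -(∂F/∂x)/(∂F/∂y) = -(2x)/(-5y^4) = 2x/(5y^4)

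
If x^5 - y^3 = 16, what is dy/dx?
Differentiate the relation implicitly: treat y = y(x) and apply the chain rule, so every y-derivative picks up a y' = dy/dx factor.

With everything moved to the left-hand side, differentiate term by term:
  d/dx[x^5] = 5x^4
  d/dx[-y^3] = -3y^2·y'
  d/dx[-16] = 0

Separating the contributions that come from x directly and those that come through y:
  without y':      5x^4
  multiplying y':  -3y^2

so (5x^4) + (-3y^2)·y' = 0, and therefore
  dy/dx = -(5x^4)/(-3y^2) = 5x^4/(3y^2)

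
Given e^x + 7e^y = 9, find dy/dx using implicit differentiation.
Differentiate the relation implicitly: treat y = y(x) and apply the chain rule, so every y-derivative picks up a y' = dy/dx factor.

With everything moved to the left-hand side, differentiate term by term:
  d/dx[e^(x)] = e^(x)
  d/dx[7e^(y)] = 7·y'·e^(y)
  d/dx[-9] = 0

Separating the contributions that come from x directly and those that come through y:
  without y':      e^(x)
  multiplying y':  7e^(y)

so (e^(x)) + (7e^(y))·y' = 0, and therefore
  dy/dx = -(e^(x))/(7e^(y)) = -e^(x - y)/7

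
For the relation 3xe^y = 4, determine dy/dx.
Differentiate both sides with respect to x, treating y as y(x). By the chain rule, any term containing y contributes a factor of y' = dy/dx when we differentiate it.

Move every term to one side and write the relation as F(x, y) = 0. Term by term,
  d/dx[3x·e^(y)] = 3x·y'·e^(y) + 3e^(y)
  d/dx[-4] = 0

The pieces without y' make up ∂F/∂x and the coefficient of y' is ∂F/∂y:
  ∂F/∂x = 3e^(y),
  ∂F/∂y = 3x·e^(y).

Since d/dx[F] = ∂F/∂x + (∂F/∂y)·y' = 0, solve for y':
  (∂F/∂y)·y' = -∂F/∂x
  dy/dx = -(∂F/∂x)/(∂F/∂y) = -(3e^(y))/(3x·e^(y)) = -1/x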